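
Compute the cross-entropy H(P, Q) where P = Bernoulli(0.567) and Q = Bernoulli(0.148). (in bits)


H(P,Q) = -p*log2(q) - (1-p)*log2(1-q). -0.567*log2(0.148) = 1.562840; -0.433*log2(0.852) = 0.100055. H(P,Q) = 1.562840 + 0.100055 = 1.6629

1.6629 bits


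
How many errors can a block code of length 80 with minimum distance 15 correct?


Correction capability = floor((d-1)/2) = floor((15-1)/2) = 7

7 errors


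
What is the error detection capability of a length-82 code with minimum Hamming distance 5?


Detection capability = d_min - 1 = 5 - 1 = 4

4 errors


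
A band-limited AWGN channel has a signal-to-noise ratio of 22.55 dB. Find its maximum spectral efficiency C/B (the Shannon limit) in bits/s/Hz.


SNR_linear = 10^(22.55/10) = 179.8871; C/B = log2(1 + SNR_linear) = log2(1 + 179.8871) = 7.4989

7.4989 bits/s/Hz


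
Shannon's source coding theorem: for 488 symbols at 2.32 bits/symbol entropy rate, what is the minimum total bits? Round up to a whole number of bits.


Minimum bits >= n * H = 488 * 2.32 = 1132.16, rounded up to a whole number of bits = 1133

1133 bits


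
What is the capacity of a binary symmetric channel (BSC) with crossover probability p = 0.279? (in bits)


H(p) = -p*log2(p) - (1-p)*log2(1-p) = -0.279*log2(0.279) - 0.721*log2(0.721) = 0.513824 + 0.340261 = 0.8541. C = 1 - H(p) = 1 - 0.8541 = 0.1459

0.1459 bits


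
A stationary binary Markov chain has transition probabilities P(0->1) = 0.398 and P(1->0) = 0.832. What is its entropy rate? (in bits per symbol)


Stationary distribution: pi_0 = p10/(p01+p10) = 0.6764, pi_1 = 0.3236. Entropy rate H' = pi_0*H(p01) + pi_1*H(p10) = 0.6764*0.9698 + 0.3236*0.6531 = 0.8673

0.8673 bits/symbol


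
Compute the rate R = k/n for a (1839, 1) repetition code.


Rate = k/n = 1/1839

1/1839


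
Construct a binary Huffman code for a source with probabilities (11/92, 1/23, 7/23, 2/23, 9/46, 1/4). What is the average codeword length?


Huffman construction (repeatedly merge the two least-probable nodes; each merge adds 1 bit to every symbol beneath it): 1/23 + 2/23 = 3/23; 11/92 + 3/23 = 1/4; 9/46 + 1/4 = 41/92; 1/4 + 7/23 = 51/92; 41/92 + 51/92 = 1. Resulting codeword lengths (in the order the probabilities were given): (3, 4, 2, 4, 2, 2). L_avg = sum(p_i * l_i) = 11/92*3 + 1/23*4 + 7/23*2 + 2/23*4 + 9/46*2 + 1/4*2 = 219/92 = 2.3804

2.3804 bits


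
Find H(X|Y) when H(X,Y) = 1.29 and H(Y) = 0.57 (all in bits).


H(X|Y) = H(X,Y) - H(Y) = 1.29 - 0.57 = 0.72

0.72 bits


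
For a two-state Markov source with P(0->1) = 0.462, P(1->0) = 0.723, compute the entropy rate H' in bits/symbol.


Stationary distribution: pi_0 = p10/(p01+p10) = 0.6101, pi_1 = 0.3899. Entropy rate H' = pi_0*H(p01) + pi_1*H(p10) = 0.6101*0.9958 + 0.3899*0.8513 = 0.9395

0.9395 bits/symbol


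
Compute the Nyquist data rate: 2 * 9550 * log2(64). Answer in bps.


Rate = 2 * B * log2(M) = 2 * 9550 * 6.0 = 114600.0

114600.0 bps


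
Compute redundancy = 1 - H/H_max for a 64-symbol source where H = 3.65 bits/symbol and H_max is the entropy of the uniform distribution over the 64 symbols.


H_max = log2(K) = log2(64) = 6.0 bits/symbol. Redundancy = 1 - H/H_max = 1 - 3.65/6.0 = 1 - 0.6083 = 0.3917

0.3917


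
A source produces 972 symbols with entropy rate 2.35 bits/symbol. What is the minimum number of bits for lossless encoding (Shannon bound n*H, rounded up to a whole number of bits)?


Minimum bits >= n * H = 972 * 2.35 = 2284.2, rounded up to a whole number of bits = 2285

2285 bits


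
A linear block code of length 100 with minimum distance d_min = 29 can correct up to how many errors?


Correction capability = floor((d-1)/2) = floor((29-1)/2) = 14

14 errors


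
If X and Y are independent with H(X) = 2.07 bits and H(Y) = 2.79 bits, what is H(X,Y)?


For independent variables, H(X,Y) = H(X) + H(Y) = 2.07 + 2.79 = 4.86

4.86 bits


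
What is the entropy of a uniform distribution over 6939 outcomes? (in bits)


H = log2(n) = log2(6939) = 12.7605

12.7605 bits


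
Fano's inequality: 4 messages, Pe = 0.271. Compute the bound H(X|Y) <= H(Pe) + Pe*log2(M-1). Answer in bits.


H(Pe) = -Pe*log2(Pe) - (1-Pe)*log2(1-Pe) = -0.271*log2(0.271) - 0.729*log2(0.729) = 0.510465 + 0.332431 = 0.8429. Pe*log2(M-1) = 0.271*log2(3) = 0.429525. Bound = H(Pe) + Pe*log2(M-1) = 0.510465 + 0.332431 + 0.429525 = 1.2724

1.2724 bits


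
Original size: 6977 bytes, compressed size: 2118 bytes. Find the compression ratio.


Ratio = original / compressed = 6977 / 2118 = 3.2941

3.2941


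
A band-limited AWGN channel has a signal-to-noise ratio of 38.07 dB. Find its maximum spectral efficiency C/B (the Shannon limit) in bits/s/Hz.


SNR_linear = 10^(38.07/10) = 6412.0958; C/B = log2(1 + SNR_linear) = log2(1 + 6412.0958) = 12.6468

12.6468 bits/s/Hz


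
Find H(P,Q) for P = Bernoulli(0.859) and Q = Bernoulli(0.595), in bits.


H(P,Q) = -p*log2(q) - (1-p)*log2(1-q). -0.859*log2(0.595) = 0.643424; -0.141*log2(0.405) = 0.183865. H(P,Q) = 0.643424 + 0.183865 = 0.8273

0.8273 bits


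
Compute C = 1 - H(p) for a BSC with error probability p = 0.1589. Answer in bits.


H(p) = -p*log2(p) - (1-p)*log2(1-p) = -0.1589*log2(0.1589) - 0.8411*log2(0.8411) = 0.421690 + 0.209981 = 0.6317. C = 1 - H(p) = 1 - 0.6317 = 0.3683

0.3683 bits


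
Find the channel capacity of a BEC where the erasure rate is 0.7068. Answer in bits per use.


C = 1 - epsilon = 1 - 0.7068 = 0.2932

0.2932 bits


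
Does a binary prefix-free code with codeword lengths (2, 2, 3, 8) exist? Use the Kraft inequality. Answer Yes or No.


Kraft sum = sum(2^(-l_i)) = 0.6289, need <= 1. Result: satisfied (a binary prefix-free code with these lengths exists)

Yes


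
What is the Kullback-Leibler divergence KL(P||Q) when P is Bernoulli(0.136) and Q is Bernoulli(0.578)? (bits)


KL = p*log2(p/q) + (1-p)*log2((1-p)/(1-q)) = 0.136*log2(0.136/0.578) + 0.864*log2(0.864/0.422) = 0.6093

0.6093 bits


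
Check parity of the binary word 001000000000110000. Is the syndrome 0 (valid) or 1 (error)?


Syndrome = XOR of all bits = 0 XOR 0 XOR 1 XOR 0 XOR 0 XOR 0 XOR 0 XOR 0 XOR 0 XOR 0 XOR 0 XOR 0 XOR 1 XOR 1 XOR 0 XOR 0 XOR 0 XOR 0 = 1

1


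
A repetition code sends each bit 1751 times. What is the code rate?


Rate = k/n = 1/1751

1/1751


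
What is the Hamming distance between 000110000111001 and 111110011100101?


Count differing positions: ^ ^ ^ . . . . ^ ^ . ^ ^ ^ . . = 8 differences

8


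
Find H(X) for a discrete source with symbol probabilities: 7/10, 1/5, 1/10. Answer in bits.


H = -sum(p_i * log2(p_i)). Terms: -(7/10)*log2(7/10) = 0.360201; -(1/5)*log2(1/5) = 0.464386; -(1/10)*log2(1/10) = 0.332193. H = 0.360201 + 0.464386 + 0.332193 = 1.1568

1.1568 bits


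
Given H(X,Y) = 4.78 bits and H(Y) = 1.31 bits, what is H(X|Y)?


H(X|Y) = H(X,Y) - H(Y) = 4.78 - 1.31 = 3.47

3.47 bits


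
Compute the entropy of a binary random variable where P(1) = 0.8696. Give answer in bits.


H = -p*log2(p) - (1-p)*log2(1-p). -0.8696*log2(0.8696) = 0.175291; -0.1304*log2(0.1304) = 0.383244. H = 0.175291 + 0.383244 = 0.5585

0.5585 bits


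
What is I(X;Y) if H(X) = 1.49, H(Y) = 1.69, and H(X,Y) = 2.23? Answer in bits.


I(X;Y) = H(X) + H(Y) - H(X,Y) = 1.49 + 1.69 - 2.23 = 0.95

0.95 bits


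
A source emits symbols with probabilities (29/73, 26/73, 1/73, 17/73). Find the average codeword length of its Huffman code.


Huffman construction (repeatedly merge the two least-probable nodes; each merge adds 1 bit to every symbol beneath it): 1/73 + 17/73 = 18/73; 18/73 + 26/73 = 44/73; 29/73 + 44/73 = 1. Resulting codeword lengths (in the order the probabilities were given): (1, 2, 3, 3). L_avg = sum(p_i * l_i) = 29/73*1 + 26/73*2 + 1/73*3 + 17/73*3 = 135/73 = 1.8493

1.8493 bits


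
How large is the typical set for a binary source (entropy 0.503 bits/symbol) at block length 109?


log2|A_typical| = nH = 109 * 0.503 = 54.827, so |A_typical| ~ 2^54.827 = 3.196e+16

3.196e+16


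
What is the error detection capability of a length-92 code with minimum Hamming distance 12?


Detection capability = d_min - 1 = 12 - 1 = 11

11 errors


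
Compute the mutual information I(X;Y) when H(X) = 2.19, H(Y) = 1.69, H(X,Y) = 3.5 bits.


I(X;Y) = H(X) + H(Y) - H(X,Y) = 2.19 + 1.69 - 3.5 = 0.38

0.38 bits


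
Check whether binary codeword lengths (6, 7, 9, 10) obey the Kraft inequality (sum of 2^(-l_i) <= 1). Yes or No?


Kraft sum = sum(2^(-l_i)) = 0.0264, need <= 1. Result: satisfied (a binary prefix-free code with these lengths exists)

Yes


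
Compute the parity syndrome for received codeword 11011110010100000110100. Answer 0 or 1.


Syndrome = XOR of all bits = 1 XOR 1 XOR 0 XOR 1 XOR 1 XOR 1 XOR 1 XOR 0 XOR 0 XOR 1 XOR 0 XOR 1 XOR 0 XOR 0 XOR 0 XOR 0 XOR 0 XOR 1 XOR 1 XOR 0 XOR 1 XOR 0 XOR 0 = 1

1


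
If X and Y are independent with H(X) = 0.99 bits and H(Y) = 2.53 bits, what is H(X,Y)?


For independent variables, H(X,Y) = H(X) + H(Y) = 0.99 + 2.53 = 3.52

3.52 bits


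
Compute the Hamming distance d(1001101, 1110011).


Count differing positions: . ^ ^ ^ ^ ^ . = 5 differences

5


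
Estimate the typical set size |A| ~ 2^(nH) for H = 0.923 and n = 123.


log2|A_typical| = nH = 123 * 0.923 = 113.529, so |A_typical| ~ 2^113.529 = 1.498e+34

1.498e+34


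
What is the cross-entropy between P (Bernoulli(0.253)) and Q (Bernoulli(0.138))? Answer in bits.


H(P,Q) = -p*log2(q) - (1-p)*log2(1-q). -0.253*log2(0.138) = 0.722887; -0.747*log2(0.862) = 0.160037. H(P,Q) = 0.722887 + 0.160037 = 0.8829

0.8829 bits


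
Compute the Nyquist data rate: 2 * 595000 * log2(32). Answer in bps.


Rate = 2 * B * log2(M) = 2 * 595000 * 5.0 = 5950000.0

5950000.0 bps


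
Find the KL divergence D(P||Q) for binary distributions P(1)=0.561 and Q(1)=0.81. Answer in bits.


KL = p*log2(p/q) + (1-p)*log2((1-p)/(1-q)) = 0.561*log2(0.561/0.81) + 0.439*log2(0.439/0.19) = 0.2331

0.2331 bits


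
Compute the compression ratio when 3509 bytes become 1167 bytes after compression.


Ratio = original / compressed = 3509 / 1167 = 3.0069

3.0069


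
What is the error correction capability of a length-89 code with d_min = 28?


Correction capability = floor((d-1)/2) = floor((28-1)/2) = 13

13 errors


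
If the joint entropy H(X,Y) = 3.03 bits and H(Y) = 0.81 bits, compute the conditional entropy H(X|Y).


H(X|Y) = H(X,Y) - H(Y) = 3.03 - 0.81 = 2.22

2.22 bits


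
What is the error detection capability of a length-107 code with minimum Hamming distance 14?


Detection capability = d_min - 1 = 14 - 1 = 13

13 errors


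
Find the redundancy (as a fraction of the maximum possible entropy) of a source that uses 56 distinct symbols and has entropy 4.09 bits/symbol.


H_max = log2(K) = log2(56) = 5.8074 bits/symbol. Redundancy = 1 - H/H_max = 1 - 4.09/5.8074 = 1 - 0.7043 = 0.2957

0.2957


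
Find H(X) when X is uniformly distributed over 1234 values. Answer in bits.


H = log2(n) = log2(1234) = 10.2691

10.2691 bits


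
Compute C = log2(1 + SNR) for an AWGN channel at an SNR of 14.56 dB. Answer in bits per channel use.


SNR_linear = 10^(14.56/10) = 28.5759; C = log2(1 + SNR_linear) = log2(1 + 28.5759) = 4.8864

4.8864 bits/channel use


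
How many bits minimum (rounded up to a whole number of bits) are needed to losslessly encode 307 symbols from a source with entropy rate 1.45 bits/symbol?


Minimum bits >= n * H = 307 * 1.45 = 445.15, rounded up to a whole number of bits = 446

446 bits


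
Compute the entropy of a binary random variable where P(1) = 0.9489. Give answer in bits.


H = -p*log2(p) - (1-p)*log2(1-p). -0.9489*log2(0.9489) = 0.071805; -0.0511*log2(0.0511) = 0.219246. H = 0.071805 + 0.219246 = 0.2911

0.2911 bits


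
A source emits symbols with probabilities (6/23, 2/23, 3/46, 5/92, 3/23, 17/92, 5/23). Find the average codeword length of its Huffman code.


Huffman construction (repeatedly merge the two least-probable nodes; each merge adds 1 bit to every symbol beneath it): 5/92 + 3/46 = 11/92; 2/23 + 11/92 = 19/92; 3/23 + 17/92 = 29/92; 19/92 + 5/23 = 39/92; 6/23 + 29/92 = 53/92; 39/92 + 53/92 = 1. Resulting codeword lengths (in the order the probabilities were given): (2, 3, 4, 4, 3, 3, 2). L_avg = sum(p_i * l_i) = 6/23*2 + 2/23*3 + 3/46*4 + 5/92*4 + 3/23*3 + 17/92*3 + 5/23*2 = 243/92 = 2.6413

2.6413 bits


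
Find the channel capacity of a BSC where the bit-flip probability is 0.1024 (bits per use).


H(p) = -p*log2(p) - (1-p)*log2(1-p) = -0.1024*log2(0.1024) - 0.8976*log2(0.8976) = 0.336662 + 0.139896 = 0.4766. C = 1 - H(p) = 1 - 0.4766 = 0.5234

0.5234 bits


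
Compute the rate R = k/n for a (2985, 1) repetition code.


Rate = k/n = 1/2985

1/2985


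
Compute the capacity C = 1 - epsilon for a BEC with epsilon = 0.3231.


C = 1 - epsilon = 1 - 0.3231 = 0.6769

0.6769 bits


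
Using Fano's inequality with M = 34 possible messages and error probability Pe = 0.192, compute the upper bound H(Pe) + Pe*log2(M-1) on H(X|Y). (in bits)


H(Pe) = -Pe*log2(Pe) - (1-Pe)*log2(1-Pe) = -0.192*log2(0.192) - 0.808*log2(0.808) = 0.457118 + 0.248519 = 0.7056. Pe*log2(M-1) = 0.192*log2(33) = 0.968524. Bound = H(Pe) + Pe*log2(M-1) = 0.457118 + 0.248519 + 0.968524 = 1.6742

1.6742 bits


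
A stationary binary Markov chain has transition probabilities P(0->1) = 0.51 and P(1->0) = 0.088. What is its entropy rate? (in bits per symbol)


Stationary distribution: pi_0 = p10/(p01+p10) = 0.1472, pi_1 = 0.8528. Entropy rate H' = pi_0*H(p01) + pi_1*H(p10) = 0.1472*0.9997 + 0.8528*0.4298 = 0.5136

0.5136 bits/symbol


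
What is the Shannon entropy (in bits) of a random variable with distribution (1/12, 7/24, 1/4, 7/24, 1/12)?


H = -sum(p_i * log2(p_i)). Terms: -(1/12)*log2(1/12) = 0.298747; -(7/24)*log2(7/24) = 0.518469; -(1/4)*log2(1/4) = 0.500000; -(7/24)*log2(7/24) = 0.518469; -(1/12)*log2(1/12) = 0.298747. H = 0.298747 + 0.518469 + 0.500000 + 0.518469 + 0.298747 = 2.1344

2.1344 bits


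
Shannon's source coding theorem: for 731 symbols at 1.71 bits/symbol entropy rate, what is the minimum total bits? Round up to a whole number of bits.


Minimum bits >= n * H = 731 * 1.71 = 1250.01, rounded up to a whole number of bits = 1251

1251 bits


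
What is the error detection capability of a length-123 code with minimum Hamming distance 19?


Detection capability = d_min - 1 = 19 - 1 = 18

18 errors


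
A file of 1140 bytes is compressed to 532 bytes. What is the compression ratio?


Ratio = original / compressed = 1140 / 532 = 2.1429

2.1429


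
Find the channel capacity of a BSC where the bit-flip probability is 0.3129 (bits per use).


H(p) = -p*log2(p) - (1-p)*log2(1-p) = -0.3129*log2(0.3129) - 0.6871*log2(0.6871) = 0.524491 + 0.372001 = 0.8965. C = 1 - H(p) = 1 - 0.8965 = 0.1035

0.1035 bits


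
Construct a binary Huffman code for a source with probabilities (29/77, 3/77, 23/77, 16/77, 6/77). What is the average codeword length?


Huffman construction (repeatedly merge the two least-probable nodes; each merge adds 1 bit to every symbol beneath it): 3/77 + 6/77 = 9/77; 9/77 + 16/77 = 25/77; 23/77 + 25/77 = 48/77; 29/77 + 48/77 = 1. Resulting codeword lengths (in the order the probabilities were given): (1, 4, 2, 3, 4). L_avg = sum(p_i * l_i) = 29/77*1 + 3/77*4 + 23/77*2 + 16/77*3 + 6/77*4 = 159/77 = 2.0649

2.0649 bits


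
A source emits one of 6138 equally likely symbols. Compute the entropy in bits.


H = log2(n) = log2(6138) = 12.5836

12.5836 bits


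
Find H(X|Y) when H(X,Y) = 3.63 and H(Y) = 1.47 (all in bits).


H(X|Y) = H(X,Y) - H(Y) = 3.63 - 1.47 = 2.16

2.16 bits


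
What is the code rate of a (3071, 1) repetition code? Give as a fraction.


Rate = k/n = 1/3071

1/3071


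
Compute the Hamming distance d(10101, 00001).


Count differing positions: ^ . ^ . . = 2 differences

2


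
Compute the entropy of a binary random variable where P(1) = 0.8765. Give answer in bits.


H = -p*log2(p) - (1-p)*log2(1-p). -0.8765*log2(0.8765) = 0.166688; -0.1235*log2(0.1235) = 0.372651. H = 0.166688 + 0.372651 = 0.5393

0.5393 bits


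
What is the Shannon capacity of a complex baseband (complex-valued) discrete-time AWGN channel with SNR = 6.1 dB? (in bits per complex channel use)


SNR_linear = 10^(6.1/10) = 4.0738; C = log2(1 + SNR_linear) = log2(1 + 4.0738) = 2.3431

2.3431 bits/channel use


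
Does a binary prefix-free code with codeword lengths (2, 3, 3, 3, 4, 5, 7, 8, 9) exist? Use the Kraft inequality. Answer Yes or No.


Kraft sum = sum(2^(-l_i)) = 0.7324, need <= 1. Result: satisfied (a binary prefix-free code with these lengths exists)

Yes


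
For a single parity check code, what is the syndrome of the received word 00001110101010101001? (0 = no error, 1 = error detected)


Syndrome = XOR of all bits = 0 XOR 0 XOR 0 XOR 0 XOR 1 XOR 1 XOR 1 XOR 0 XOR 1 XOR 0 XOR 1 XOR 0 XOR 1 XOR 0 XOR 1 XOR 0 XOR 1 XOR 0 XOR 0 XOR 1 = 1

1


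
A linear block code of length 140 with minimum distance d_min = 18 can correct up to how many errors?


Correction capability = floor((d-1)/2) = floor((18-1)/2) = 8

8 errors


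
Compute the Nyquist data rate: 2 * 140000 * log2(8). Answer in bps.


Rate = 2 * B * log2(M) = 2 * 140000 * 3.0 = 840000.0

840000.0 bps


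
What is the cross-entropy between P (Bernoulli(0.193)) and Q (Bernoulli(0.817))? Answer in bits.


H(P,Q) = -p*log2(q) - (1-p)*log2(1-q). -0.193*log2(0.817) = 0.056277; -0.807*log2(0.183) = 1.977218. H(P,Q) = 0.056277 + 1.977218 = 2.0335

2.0335 bits


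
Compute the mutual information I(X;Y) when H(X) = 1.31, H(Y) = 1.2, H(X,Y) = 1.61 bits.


I(X;Y) = H(X) + H(Y) - H(X,Y) = 1.31 + 1.2 - 1.61 = 0.9

0.9 bits


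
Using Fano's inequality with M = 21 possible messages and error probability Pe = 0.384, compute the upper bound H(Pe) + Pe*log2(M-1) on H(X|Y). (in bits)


H(Pe) = -Pe*log2(Pe) - (1-Pe)*log2(1-Pe) = -0.384*log2(0.384) - 0.616*log2(0.616) = 0.530236 + 0.430583 = 0.9608. Pe*log2(M-1) = 0.384*log2(20) = 1.659620. Bound = H(Pe) + Pe*log2(M-1) = 0.530236 + 0.430583 + 1.659620 = 2.6204

2.6204 bits


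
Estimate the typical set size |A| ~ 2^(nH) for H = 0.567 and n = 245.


log2|A_typical| = nH = 245 * 0.567 = 138.915, so |A_typical| ~ 2^138.915 = 6.570e+41

6.570e+41


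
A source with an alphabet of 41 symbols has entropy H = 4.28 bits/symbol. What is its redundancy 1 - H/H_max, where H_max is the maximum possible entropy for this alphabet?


H_max = log2(K) = log2(41) = 5.3576 bits/symbol. Redundancy = 1 - H/H_max = 1 - 4.28/5.3576 = 1 - 0.7989 = 0.2011

0.2011


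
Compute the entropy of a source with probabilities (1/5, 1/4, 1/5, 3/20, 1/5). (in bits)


H = -sum(p_i * log2(p_i)). Terms: -(1/5)*log2(1/5) = 0.464386; -(1/4)*log2(1/4) = 0.500000; -(1/5)*log2(1/5) = 0.464386; -(3/20)*log2(3/20) = 0.410545; -(1/5)*log2(1/5) = 0.464386. H = 0.464386 + 0.500000 + 0.464386 + 0.410545 + 0.464386 = 2.3037

2.3037 bits


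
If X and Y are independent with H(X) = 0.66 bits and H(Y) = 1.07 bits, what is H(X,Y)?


For independent variables, H(X,Y) = H(X) + H(Y) = 0.66 + 1.07 = 1.73

1.73 bits


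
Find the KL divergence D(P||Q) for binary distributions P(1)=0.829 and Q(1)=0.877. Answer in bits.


KL = p*log2(p/q) + (1-p)*log2((1-p)/(1-q)) = 0.829*log2(0.829/0.877) + 0.171*log2(0.171/0.123) = 0.014

0.014 bits


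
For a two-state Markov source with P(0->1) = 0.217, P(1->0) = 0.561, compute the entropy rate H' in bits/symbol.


Stationary distribution: pi_0 = p10/(p01+p10) = 0.7211, pi_1 = 0.2789. Entropy rate H' = pi_0*H(p01) + pi_1*H(p10) = 0.7211*0.7547 + 0.2789*0.9892 = 0.8201

0.8201 bits/symbol


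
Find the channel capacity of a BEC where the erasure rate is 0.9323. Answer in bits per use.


C = 1 - epsilon = 1 - 0.9323 = 0.0677

0.0677 bits


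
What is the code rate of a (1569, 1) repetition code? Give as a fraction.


Rate = k/n = 1/1569

1/1569


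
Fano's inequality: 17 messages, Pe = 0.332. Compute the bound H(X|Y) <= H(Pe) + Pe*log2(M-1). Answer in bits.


H(Pe) = -Pe*log2(Pe) - (1-Pe)*log2(1-Pe) = -0.332*log2(0.332) - 0.668*log2(0.668) = 0.528127 + 0.388829 = 0.917. Pe*log2(M-1) = 0.332*log2(16) = 1.328000. Bound = H(Pe) + Pe*log2(M-1) = 0.528127 + 0.388829 + 1.328000 = 2.245

2.245 bits


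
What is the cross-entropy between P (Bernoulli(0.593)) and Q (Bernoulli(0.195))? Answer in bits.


H(P,Q) = -p*log2(q) - (1-p)*log2(1-q). -0.593*log2(0.195) = 1.398563; -0.407*log2(0.805) = 0.127366. H(P,Q) = 1.398563 + 0.127366 = 1.5259

1.5259 bits


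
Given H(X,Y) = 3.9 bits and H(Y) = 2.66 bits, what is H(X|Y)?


H(X|Y) = H(X,Y) - H(Y) = 3.9 - 2.66 = 1.24

1.24 bits


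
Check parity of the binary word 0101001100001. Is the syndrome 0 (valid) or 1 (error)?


Syndrome = XOR of all bits = 0 XOR 1 XOR 0 XOR 1 XOR 0 XOR 0 XOR 1 XOR 1 XOR 0 XOR 0 XOR 0 XOR 0 XOR 1 = 1

1


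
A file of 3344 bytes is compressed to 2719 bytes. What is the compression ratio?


Ratio = original / compressed = 3344 / 2719 = 1.2299

1.2299


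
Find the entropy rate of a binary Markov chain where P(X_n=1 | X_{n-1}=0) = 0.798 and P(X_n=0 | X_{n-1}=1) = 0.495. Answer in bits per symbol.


Stationary distribution: pi_0 = p10/(p01+p10) = 0.3828, pi_1 = 0.6172. Entropy rate H' = pi_0*H(p01) + pi_1*H(p10) = 0.3828*0.7259 + 0.6172*0.9999 = 0.895

0.895 bits/symbol


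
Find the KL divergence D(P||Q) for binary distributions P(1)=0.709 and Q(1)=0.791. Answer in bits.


KL = p*log2(p/q) + (1-p)*log2((1-p)/(1-q)) = 0.709*log2(0.709/0.791) + 0.291*log2(0.291/0.209) = 0.027

0.027 bits


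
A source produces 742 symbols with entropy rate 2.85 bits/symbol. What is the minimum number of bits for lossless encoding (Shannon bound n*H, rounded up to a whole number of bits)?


Minimum bits >= n * H = 742 * 2.85 = 2114.7, rounded up to a whole number of bits = 2115

2115 bits


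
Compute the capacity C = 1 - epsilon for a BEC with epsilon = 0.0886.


C = 1 - epsilon = 1 - 0.0886 = 0.9114

0.9114 bits


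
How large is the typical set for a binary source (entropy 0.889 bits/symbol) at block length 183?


log2|A_typical| = nH = 183 * 0.889 = 162.687, so |A_typical| ~ 2^162.687 = 9.412e+48

9.412e+48


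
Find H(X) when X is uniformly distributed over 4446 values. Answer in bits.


H = log2(n) = log2(4446) = 12.1183

12.1183 bits


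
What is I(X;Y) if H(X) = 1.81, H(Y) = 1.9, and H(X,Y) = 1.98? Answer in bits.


I(X;Y) = H(X) + H(Y) - H(X,Y) = 1.81 + 1.9 - 1.98 = 1.73

1.73 bits


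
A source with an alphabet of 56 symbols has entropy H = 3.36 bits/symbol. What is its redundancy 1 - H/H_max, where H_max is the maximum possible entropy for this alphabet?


H_max = log2(K) = log2(56) = 5.8074 bits/symbol. Redundancy = 1 - H/H_max = 1 - 3.36/5.8074 = 1 - 0.5786 = 0.4214

0.4214


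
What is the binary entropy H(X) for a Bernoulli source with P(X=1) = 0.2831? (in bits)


H = -p*log2(p) - (1-p)*log2(1-p). -0.2831*log2(0.2831) = 0.515416; -0.7169*log2(0.7169) = 0.344224. H = 0.515416 + 0.344224 = 0.8596

0.8596 bits


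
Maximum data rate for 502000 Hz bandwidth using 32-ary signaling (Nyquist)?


Rate = 2 * B * log2(M) = 2 * 502000 * 5.0 = 5020000.0

5020000.0 bps


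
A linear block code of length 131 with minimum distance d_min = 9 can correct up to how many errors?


Correction capability = floor((d-1)/2) = floor((9-1)/2) = 4

4 errors


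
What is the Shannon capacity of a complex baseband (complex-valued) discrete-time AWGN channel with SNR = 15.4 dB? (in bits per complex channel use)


SNR_linear = 10^(15.4/10) = 34.6737; C = log2(1 + SNR_linear) = log2(1 + 34.6737) = 5.1568

5.1568 bits/channel use


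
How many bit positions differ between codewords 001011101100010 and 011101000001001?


Count differing positions: . ^ . ^ ^ . ^ . ^ ^ . ^ . ^ ^ = 9 differences

9


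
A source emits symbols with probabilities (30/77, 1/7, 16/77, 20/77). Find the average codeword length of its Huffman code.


Huffman construction (repeatedly merge the two least-probable nodes; each merge adds 1 bit to every symbol beneath it): 1/7 + 16/77 = 27/77; 20/77 + 27/77 = 47/77; 30/77 + 47/77 = 1. Resulting codeword lengths (in the order the probabilities were given): (1, 3, 3, 2). L_avg = sum(p_i * l_i) = 30/77*1 + 1/7*3 + 16/77*3 + 20/77*2 = 151/77 = 1.961

1.961 bits


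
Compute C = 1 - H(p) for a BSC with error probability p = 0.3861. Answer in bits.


H(p) = -p*log2(p) - (1-p)*log2(1-p) = -0.3861*log2(0.3861) - 0.6139*log2(0.6139) = 0.530097 + 0.432139 = 0.9622. C = 1 - H(p) = 1 - 0.9622 = 0.0378

0.0378 bits


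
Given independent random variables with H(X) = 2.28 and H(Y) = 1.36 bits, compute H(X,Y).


For independent variables, H(X,Y) = H(X) + H(Y) = 2.28 + 1.36 = 3.64

3.64 bits


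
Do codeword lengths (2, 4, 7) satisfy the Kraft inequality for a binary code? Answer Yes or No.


Kraft sum = sum(2^(-l_i)) = 0.3203, need <= 1. Result: satisfied (a binary prefix-free code with these lengths exists)

Yes


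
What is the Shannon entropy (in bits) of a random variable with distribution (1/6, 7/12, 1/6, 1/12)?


H = -sum(p_i * log2(p_i)). Terms: -(1/6)*log2(1/6) = 0.430827; -(7/12)*log2(7/12) = 0.453604; -(1/6)*log2(1/6) = 0.430827; -(1/12)*log2(1/12) = 0.298747. H = 0.430827 + 0.453604 + 0.430827 + 0.298747 = 1.614

1.614 bits


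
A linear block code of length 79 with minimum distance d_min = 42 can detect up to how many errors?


Detection capability = d_min - 1 = 42 - 1 = 41

41 errors


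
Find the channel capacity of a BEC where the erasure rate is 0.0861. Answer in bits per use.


C = 1 - epsilon = 1 - 0.0861 = 0.9139

0.9139 bits


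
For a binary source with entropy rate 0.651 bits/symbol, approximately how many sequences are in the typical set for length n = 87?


log2|A_typical| = nH = 87 * 0.651 = 56.637, so |A_typical| ~ 2^56.637 = 1.121e+17

1.121e+17


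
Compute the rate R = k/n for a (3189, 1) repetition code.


Rate = k/n = 1/3189

1/3189


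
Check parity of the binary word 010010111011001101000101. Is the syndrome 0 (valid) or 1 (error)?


Syndrome = XOR of all bits = 0 XOR 1 XOR 0 XOR 0 XOR 1 XOR 0 XOR 1 XOR 1 XOR 1 XOR 0 XOR 1 XOR 1 XOR 0 XOR 0 XOR 1 XOR 1 XOR 0 XOR 1 XOR 0 XOR 0 XOR 0 XOR 1 XOR 0 XOR 1 = 0

0


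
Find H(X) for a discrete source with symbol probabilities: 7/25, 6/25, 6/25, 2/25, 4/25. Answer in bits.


H = -sum(p_i * log2(p_i)). Terms: -(7/25)*log2(7/25) = 0.514220; -(6/25)*log2(6/25) = 0.494134; -(6/25)*log2(6/25) = 0.494134; -(2/25)*log2(2/25) = 0.291508; -(4/25)*log2(4/25) = 0.423017. H = 0.514220 + 0.494134 + 0.494134 + 0.291508 + 0.423017 = 2.217

2.217 bits


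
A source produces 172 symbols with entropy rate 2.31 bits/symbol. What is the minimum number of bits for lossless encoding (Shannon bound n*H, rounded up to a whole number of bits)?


Minimum bits >= n * H = 172 * 2.31 = 397.32, rounded up to a whole number of bits = 398

398 bits


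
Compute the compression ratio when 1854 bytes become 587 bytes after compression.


Ratio = original / compressed = 1854 / 587 = 3.1584

3.1584


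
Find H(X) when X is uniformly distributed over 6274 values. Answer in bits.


H = log2(n) = log2(6274) = 12.6152

12.6152 bits


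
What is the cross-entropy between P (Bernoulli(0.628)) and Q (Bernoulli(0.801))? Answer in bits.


H(P,Q) = -p*log2(q) - (1-p)*log2(1-q). -0.628*log2(0.801) = 0.201039; -0.372*log2(0.199) = 0.866447. H(P,Q) = 0.201039 + 0.866447 = 1.0675

1.0675 bits


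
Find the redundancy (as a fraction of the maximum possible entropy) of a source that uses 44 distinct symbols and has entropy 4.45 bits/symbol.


H_max = log2(K) = log2(44) = 5.4594 bits/symbol. Redundancy = 1 - H/H_max = 1 - 4.45/5.4594 = 1 - 0.8151 = 0.1849

0.1849


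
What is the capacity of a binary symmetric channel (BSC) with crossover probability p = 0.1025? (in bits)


H(p) = -p*log2(p) - (1-p)*log2(1-p) = -0.1025*log2(0.1025) - 0.8975*log2(0.8975) = 0.336846 + 0.140024 = 0.4769. C = 1 - H(p) = 1 - 0.4769 = 0.5231

0.5231 bits


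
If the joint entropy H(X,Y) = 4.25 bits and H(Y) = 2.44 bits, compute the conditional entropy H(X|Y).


H(X|Y) = H(X,Y) - H(Y) = 4.25 - 2.44 = 1.81

1.81 bits


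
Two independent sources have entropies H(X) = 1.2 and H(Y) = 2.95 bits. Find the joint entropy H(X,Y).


For independent variables, H(X,Y) = H(X) + H(Y) = 1.2 + 2.95 = 4.15

4.15 bits


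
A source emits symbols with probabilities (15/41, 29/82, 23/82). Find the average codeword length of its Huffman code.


Huffman construction (repeatedly merge the two least-probable nodes; each merge adds 1 bit to every symbol beneath it): 23/82 + 29/82 = 26/41; 15/41 + 26/41 = 1. Resulting codeword lengths (in the order the probabilities were given): (1, 2, 2). L_avg = sum(p_i * l_i) = 15/41*1 + 29/82*2 + 23/82*2 = 67/41 = 1.6341

1.6341 bits


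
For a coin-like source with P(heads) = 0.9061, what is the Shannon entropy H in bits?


H = -p*log2(p) - (1-p)*log2(1-p). -0.9061*log2(0.9061) = 0.128900; -0.0939*log2(0.0939) = 0.320455. H = 0.128900 + 0.320455 = 0.4494

0.4494 bits


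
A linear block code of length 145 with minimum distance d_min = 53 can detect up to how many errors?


Detection capability = d_min - 1 = 53 - 1 = 52

52 errors


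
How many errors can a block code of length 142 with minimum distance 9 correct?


Correction capability = floor((d-1)/2) = floor((9-1)/2) = 4

4 errors


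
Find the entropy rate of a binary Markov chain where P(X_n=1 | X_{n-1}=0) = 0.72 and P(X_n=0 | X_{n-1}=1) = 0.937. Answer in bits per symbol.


Stationary distribution: pi_0 = p10/(p01+p10) = 0.5655, pi_1 = 0.4345. Entropy rate H' = pi_0*H(p01) + pi_1*H(p10) = 0.5655*0.8555 + 0.4345*0.3392 = 0.6311

0.6311 bits/symbol


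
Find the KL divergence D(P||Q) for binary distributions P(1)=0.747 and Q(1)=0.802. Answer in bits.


KL = p*log2(p/q) + (1-p)*log2((1-p)/(1-q)) = 0.747*log2(0.747/0.802) + 0.253*log2(0.253/0.198) = 0.0129

0.0129 bits


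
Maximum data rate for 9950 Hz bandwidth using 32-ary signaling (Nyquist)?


Rate = 2 * B * log2(M) = 2 * 9950 * 5.0 = 99500.0

99500.0 bps


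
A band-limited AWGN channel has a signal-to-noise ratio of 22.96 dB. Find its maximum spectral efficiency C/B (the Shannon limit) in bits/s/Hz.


SNR_linear = 10^(22.96/10) = 197.697; C/B = log2(1 + SNR_linear) = log2(1 + 197.697) = 7.6344

7.6344 bits/s/Hz


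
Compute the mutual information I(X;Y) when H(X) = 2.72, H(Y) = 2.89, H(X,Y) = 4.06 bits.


I(X;Y) = H(X) + H(Y) - H(X,Y) = 2.72 + 2.89 - 4.06 = 1.55

1.55 bits


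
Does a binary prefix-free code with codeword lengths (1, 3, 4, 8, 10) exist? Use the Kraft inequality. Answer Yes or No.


Kraft sum = sum(2^(-l_i)) = 0.6924, need <= 1. Result: satisfied (a binary prefix-free code with these lengths exists)

Yes


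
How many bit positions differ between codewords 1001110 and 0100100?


Count differing positions: ^ ^ . ^ . ^ . = 4 differences

4


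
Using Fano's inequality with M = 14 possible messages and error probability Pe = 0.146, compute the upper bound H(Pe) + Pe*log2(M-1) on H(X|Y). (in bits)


H(Pe) = -Pe*log2(Pe) - (1-Pe)*log2(1-Pe) = -0.146*log2(0.146) - 0.854*log2(0.854) = 0.405290 + 0.194449 = 0.5997. Pe*log2(M-1) = 0.146*log2(13) = 0.540264. Bound = H(Pe) + Pe*log2(M-1) = 0.405290 + 0.194449 + 0.540264 = 1.14

1.14 bits


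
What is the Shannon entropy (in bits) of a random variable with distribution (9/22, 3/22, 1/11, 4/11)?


H = -sum(p_i * log2(p_i)). Terms: -(9/22)*log2(9/22) = 0.527525; -(3/22)*log2(3/22) = 0.391973; -(1/11)*log2(1/11) = 0.314494; -(4/11)*log2(4/11) = 0.530702. H = 0.527525 + 0.391973 + 0.314494 + 0.530702 = 1.7647

1.7647 bits


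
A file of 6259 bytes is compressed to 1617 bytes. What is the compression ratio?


Ratio = original / compressed = 6259 / 1617 = 3.8707

3.8707


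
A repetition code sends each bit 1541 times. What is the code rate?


Rate = k/n = 1/1541

1/1541


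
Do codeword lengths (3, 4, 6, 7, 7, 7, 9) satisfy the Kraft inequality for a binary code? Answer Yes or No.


Kraft sum = sum(2^(-l_i)) = 0.2285, need <= 1. Result: satisfied (a binary prefix-free code with these lengths exists)

Yes


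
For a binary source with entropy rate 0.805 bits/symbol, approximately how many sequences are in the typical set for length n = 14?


log2|A_typical| = nH = 14 * 0.805 = 11.27, so |A_typical| ~ 2^11.27 = 2.469e+03

2.469e+03


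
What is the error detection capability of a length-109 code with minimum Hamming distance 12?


Detection capability = d_min - 1 = 12 - 1 = 11

11 errors


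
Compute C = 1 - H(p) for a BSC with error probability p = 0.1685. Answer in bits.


H(p) = -p*log2(p) - (1-p)*log2(1-p) = -0.1685*log2(0.1685) - 0.8315*log2(0.8315) = 0.432907 + 0.221355 = 0.6543. C = 1 - H(p) = 1 - 0.6543 = 0.3457

0.3457 bits


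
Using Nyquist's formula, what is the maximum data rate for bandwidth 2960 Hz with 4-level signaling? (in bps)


Rate = 2 * B * log2(M) = 2 * 2960 * 2.0 = 11840.0

11840.0 bps


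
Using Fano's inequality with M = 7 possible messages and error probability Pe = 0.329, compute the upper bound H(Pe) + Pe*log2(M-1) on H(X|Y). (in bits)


H(Pe) = -Pe*log2(Pe) - (1-Pe)*log2(1-Pe) = -0.329*log2(0.329) - 0.671*log2(0.671) = 0.527664 + 0.386238 = 0.9139. Pe*log2(M-1) = 0.329*log2(6) = 0.850453. Bound = H(Pe) + Pe*log2(M-1) = 0.527664 + 0.386238 + 0.850453 = 1.7644

1.7644 bits


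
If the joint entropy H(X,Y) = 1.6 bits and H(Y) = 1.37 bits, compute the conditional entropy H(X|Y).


H(X|Y) = H(X,Y) - H(Y) = 1.6 - 1.37 = 0.23

0.23 bits


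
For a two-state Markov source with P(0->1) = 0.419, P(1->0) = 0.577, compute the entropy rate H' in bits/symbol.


Stationary distribution: pi_0 = p10/(p01+p10) = 0.5793, pi_1 = 0.4207. Entropy rate H' = pi_0*H(p01) + pi_1*H(p10) = 0.5793*0.981 + 0.4207*0.9828 = 0.9818

0.9818 bits/symbol


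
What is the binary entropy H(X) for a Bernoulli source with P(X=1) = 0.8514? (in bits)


H = -p*log2(p) - (1-p)*log2(1-p). -0.8514*log2(0.8514) = 0.197602; -0.1486*log2(0.1486) = 0.408723. H = 0.197602 + 0.408723 = 0.6063

0.6063 bits


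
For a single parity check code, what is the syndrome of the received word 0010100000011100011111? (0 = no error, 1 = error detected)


Syndrome = XOR of all bits = 0 XOR 0 XOR 1 XOR 0 XOR 1 XOR 0 XOR 0 XOR 0 XOR 0 XOR 0 XOR 0 XOR 1 XOR 1 XOR 1 XOR 0 XOR 0 XOR 0 XOR 1 XOR 1 XOR 1 XOR 1 XOR 1 = 0

0


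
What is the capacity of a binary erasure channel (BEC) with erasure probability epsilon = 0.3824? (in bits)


C = 1 - epsilon = 1 - 0.3824 = 0.6176

0.6176 bits


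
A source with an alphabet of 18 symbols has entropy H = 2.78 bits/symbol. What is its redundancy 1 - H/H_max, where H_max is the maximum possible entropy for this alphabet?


H_max = log2(K) = log2(18) = 4.1699 bits/symbol. Redundancy = 1 - H/H_max = 1 - 2.78/4.1699 = 1 - 0.6667 = 0.3333

0.3333


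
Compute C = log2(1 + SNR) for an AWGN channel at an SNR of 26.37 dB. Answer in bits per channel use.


SNR_linear = 10^(26.37/10) = 433.5109; C = log2(1 + SNR_linear) = log2(1 + 433.5109) = 8.7632

8.7632 bits/channel use


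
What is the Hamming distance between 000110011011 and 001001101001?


Count differing positions: . . ^ ^ ^ ^ ^ ^ . . ^ . = 7 differences

7


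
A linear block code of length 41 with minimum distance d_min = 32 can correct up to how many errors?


Correction capability = floor((d-1)/2) = floor((32-1)/2) = 15

15 errors


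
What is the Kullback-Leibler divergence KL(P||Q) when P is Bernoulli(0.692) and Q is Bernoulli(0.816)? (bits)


KL = p*log2(p/q) + (1-p)*log2((1-p)/(1-q)) = 0.692*log2(0.692/0.816) + 0.308*log2(0.308/0.184) = 0.0644

0.0644 bits


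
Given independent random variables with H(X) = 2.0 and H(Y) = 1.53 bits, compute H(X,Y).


For independent variables, H(X,Y) = H(X) + H(Y) = 2.0 + 1.53 = 3.53

3.53 bits


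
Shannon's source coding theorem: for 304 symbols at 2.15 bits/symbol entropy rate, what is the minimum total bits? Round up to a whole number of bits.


Minimum bits >= n * H = 304 * 2.15 = 653.6, rounded up to a whole number of bits = 654

654 bits


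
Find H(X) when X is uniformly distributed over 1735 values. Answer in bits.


H = log2(n) = log2(1735) = 10.7607

10.7607 bits


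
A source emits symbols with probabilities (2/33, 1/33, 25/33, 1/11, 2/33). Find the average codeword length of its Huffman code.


Huffman construction (repeatedly merge the two least-probable nodes; each merge adds 1 bit to every symbol beneath it): 1/33 + 2/33 = 1/11; 2/33 + 1/11 = 5/33; 1/11 + 5/33 = 8/33; 8/33 + 25/33 = 1. Resulting codeword lengths (in the order the probabilities were given): (3, 3, 1, 3, 3). L_avg = sum(p_i * l_i) = 2/33*3 + 1/33*3 + 25/33*1 + 1/11*3 + 2/33*3 = 49/33 = 1.4848

1.4848 bits


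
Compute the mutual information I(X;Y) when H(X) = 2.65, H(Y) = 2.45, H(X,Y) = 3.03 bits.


I(X;Y) = H(X) + H(Y) - H(X,Y) = 2.65 + 2.45 - 3.03 = 2.07

2.07 bits


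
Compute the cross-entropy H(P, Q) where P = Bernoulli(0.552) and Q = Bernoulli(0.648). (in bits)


H(P,Q) = -p*log2(q) - (1-p)*log2(1-q). -0.552*log2(0.648) = 0.345516; -0.448*log2(0.352) = 0.674846. H(P,Q) = 0.345516 + 0.674846 = 1.0204

1.0204 bits


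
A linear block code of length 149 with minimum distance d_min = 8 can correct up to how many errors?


Correction capability = floor((d-1)/2) = floor((8-1)/2) = 3

3 errors


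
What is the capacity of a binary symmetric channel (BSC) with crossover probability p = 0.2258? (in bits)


H(p) = -p*log2(p) - (1-p)*log2(1-p) = -0.2258*log2(0.2258) - 0.7742*log2(0.7742) = 0.484766 + 0.285852 = 0.7706. C = 1 - H(p) = 1 - 0.7706 = 0.2294

0.2294 bits


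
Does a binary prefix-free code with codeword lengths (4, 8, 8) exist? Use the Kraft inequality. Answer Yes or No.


Kraft sum = sum(2^(-l_i)) = 0.0703, need <= 1. Result: satisfied (a binary prefix-free code with these lengths exists)

Yes


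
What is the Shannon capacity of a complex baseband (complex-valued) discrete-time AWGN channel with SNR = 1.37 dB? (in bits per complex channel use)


SNR_linear = 10^(1.37/10) = 1.3709; C = log2(1 + SNR_linear) = log2(1 + 1.3709) = 1.2454

1.2454 bits/channel use


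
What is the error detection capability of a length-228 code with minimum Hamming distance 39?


Detection capability = d_min - 1 = 39 - 1 = 38

38 errors


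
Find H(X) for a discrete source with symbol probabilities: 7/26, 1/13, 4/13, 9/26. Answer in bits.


H = -sum(p_i * log2(p_i)). Terms: -(7/26)*log2(7/26) = 0.509677; -(1/13)*log2(1/13) = 0.284649; -(4/13)*log2(4/13) = 0.523212; -(9/26)*log2(9/26) = 0.529794. H = 0.509677 + 0.284649 + 0.523212 + 0.529794 = 1.8473

1.8473 bits


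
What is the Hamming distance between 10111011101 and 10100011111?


Count differing positions: . . . ^ ^ . . . . ^ . = 3 differences

3


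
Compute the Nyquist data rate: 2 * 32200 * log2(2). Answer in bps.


Rate = 2 * B * log2(M) = 2 * 32200 * 1.0 = 64400.0

64400.0 bps


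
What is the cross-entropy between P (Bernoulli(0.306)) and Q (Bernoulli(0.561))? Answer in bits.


H(P,Q) = -p*log2(q) - (1-p)*log2(1-q). -0.306*log2(0.561) = 0.255182; -0.694*log2(0.439) = 0.824269. H(P,Q) = 0.255182 + 0.824269 = 1.0795

1.0795 bits


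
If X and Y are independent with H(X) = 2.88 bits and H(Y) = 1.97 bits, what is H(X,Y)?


For independent variables, H(X,Y) = H(X) + H(Y) = 2.88 + 1.97 = 4.85

4.85 bits
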